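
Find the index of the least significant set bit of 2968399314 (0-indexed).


0b10110000111011100010110111010010. Lowest set bit at position 1

1


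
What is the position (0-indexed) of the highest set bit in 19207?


0b100101100000111. Highest set bit at position 14

14


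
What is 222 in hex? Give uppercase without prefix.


222 = DE hex

DE


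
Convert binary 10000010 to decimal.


10000010 in decimal = 130

130


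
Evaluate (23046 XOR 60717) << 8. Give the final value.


Step 1: 23046 ^ 60717 = 46891
Step 2: 46891 << 8 = 12004096

12004096


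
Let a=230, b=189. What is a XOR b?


230 ^ 189 = 91

91


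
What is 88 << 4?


0b1011000 << 4 = 0b10110000000 = 1408

1408


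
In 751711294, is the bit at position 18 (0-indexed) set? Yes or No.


0b101100110011100011010000111110, bit 18 = 1. Yes

Yes


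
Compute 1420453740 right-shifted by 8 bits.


0b1010100101010100110011101101100 >> 8 = 0b10101001010101001100111 = 5548647

5548647


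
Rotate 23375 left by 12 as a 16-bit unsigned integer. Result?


Rotate 0b101101101001111 left by 12 (16-bit) = 0b1111010110110100 = 62900

62900


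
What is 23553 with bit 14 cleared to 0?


23553 & ~(1 << 14) = 7169

7169


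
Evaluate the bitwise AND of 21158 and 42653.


0b101001010100110 & 0b1010011010011101 = 0b1010000100 = 644

644


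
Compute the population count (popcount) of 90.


0b1011010 has 4 set bits

4


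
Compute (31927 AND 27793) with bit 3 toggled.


Step 1: 31927 & 27793 = 27793
Step 2: 27793 ^ (1 << 3) = 27793 ^ 8 = 27801

27801


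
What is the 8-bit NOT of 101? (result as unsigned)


~0b1100101 = 0b10011010 = 154 (8-bit unsigned)

154


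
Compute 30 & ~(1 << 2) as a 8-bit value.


30 & ~(1 << 2) = 26

26


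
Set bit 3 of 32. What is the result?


32 | (1 << 3) = 32 | 8 = 40

40


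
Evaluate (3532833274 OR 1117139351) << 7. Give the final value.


Step 1: 3532833274 | 1117139351 = 3533107711
Step 2: 3533107711 << 7 = 452237787008

452237787008


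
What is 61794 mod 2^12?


61794 & 4095 = 354

354


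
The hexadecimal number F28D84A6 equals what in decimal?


F28D84A6 hex = 4069360806 decimal

4069360806


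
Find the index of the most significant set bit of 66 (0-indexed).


0b1000010. Highest set bit at position 6

6


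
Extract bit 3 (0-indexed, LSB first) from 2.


0b10, position 3 = 0

0


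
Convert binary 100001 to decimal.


100001 in decimal = 33

33


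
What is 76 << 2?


0b1001100 << 2 = 0b100110000 = 304

304


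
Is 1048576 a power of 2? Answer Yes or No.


0b100000000000000000000. Only one bit set => Yes

Yes


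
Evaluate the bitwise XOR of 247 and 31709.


0b11110111 ^ 0b111101111011101 = 0b111101100101010 = 31530

31530


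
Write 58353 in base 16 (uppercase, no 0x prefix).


58353 = E3F1 hex

E3F1


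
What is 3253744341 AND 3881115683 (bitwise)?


0b11000001111100000011001011010101 & 0b11100111010101010010000000100011 = 0b11000001010100000010000000000001 = 3243253761

3243253761


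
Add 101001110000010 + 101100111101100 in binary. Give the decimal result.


101001110000010 + 101100111101100 = 1010110101101110 = 44398

44398


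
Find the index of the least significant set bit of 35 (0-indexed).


0b100011. Lowest set bit at position 0

0


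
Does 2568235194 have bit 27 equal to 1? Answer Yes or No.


0b10011001000101000010100010111010, bit 27 = 1. Yes

Yes


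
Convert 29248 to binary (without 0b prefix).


29248 = 111001001000000 in binary

111001001000000


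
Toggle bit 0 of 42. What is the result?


42 ^ (1 << 0) = 42 ^ 1 = 43

43


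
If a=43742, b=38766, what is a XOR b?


43742 ^ 38766 = 15792

15792


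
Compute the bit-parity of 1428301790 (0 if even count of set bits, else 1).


0b1010101001000100010011111011110 has 16 ones => parity 0

0


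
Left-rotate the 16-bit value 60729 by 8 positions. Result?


Rotate 0b1110110100111001 left by 8 (16-bit) = 0b11100111101101 = 14829

14829


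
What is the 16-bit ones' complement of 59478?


59478 ^ 65535 = 6057

6057


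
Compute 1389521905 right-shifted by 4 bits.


0b1010010110100100110101111110001 >> 4 = 0b101001011010010011010111111 = 86845119

86845119


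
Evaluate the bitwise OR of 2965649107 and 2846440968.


0b10110000110001000011011011010011 | 0b10101001101010010011111000001000 = 0b10111001111011010011111011011011 = 3119333083

3119333083


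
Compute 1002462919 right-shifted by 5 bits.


0b111011110000000101111011000111 >> 5 = 0b1110111100000001011110110 = 31326966

31326966


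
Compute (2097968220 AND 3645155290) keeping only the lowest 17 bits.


Step 1: 2097968220 & 3645155290 = 1493443672
Step 2: 1493443672 & 131071 = 9304

9304


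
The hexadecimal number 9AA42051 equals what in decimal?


9AA42051 hex = 2594447441 decimal

2594447441


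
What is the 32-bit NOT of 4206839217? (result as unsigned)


~0b11111010101111110100010110110001 = 0b101010000001011101001001110 = 88128078 (32-bit unsigned)

88128078


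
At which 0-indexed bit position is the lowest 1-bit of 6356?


0b1100011010100. Lowest set bit at position 2

2


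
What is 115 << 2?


0b1110011 << 2 = 0b111001100 = 460

460


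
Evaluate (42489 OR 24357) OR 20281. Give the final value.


Step 1: 42489 | 24357 = 65533
Step 2: 65533 | 20281 = 65533

65533


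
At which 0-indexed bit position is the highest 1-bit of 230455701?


0b1101101111000111100110010101. Highest set bit at position 27

27


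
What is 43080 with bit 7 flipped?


43080 ^ (1 << 7) = 43080 ^ 128 = 43208

43208


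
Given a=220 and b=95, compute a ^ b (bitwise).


220 ^ 95 = 131

131


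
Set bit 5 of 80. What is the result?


80 | (1 << 5) = 80 | 32 = 112

112


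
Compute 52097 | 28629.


0b1100101110000001 | 0b110111111010101 = 0b1110111111010101 = 61397

61397


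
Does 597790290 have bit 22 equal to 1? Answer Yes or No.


0b100011101000011000111001010010, bit 22 = 0. No

No


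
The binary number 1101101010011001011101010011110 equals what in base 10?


1101101010011001011101010011110 in decimal = 1833745054

1833745054


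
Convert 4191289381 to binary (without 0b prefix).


4191289381 = 11111001110100100000000000100101 in binary

11111001110100100000000000100101


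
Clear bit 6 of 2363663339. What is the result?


2363663339 & ~(1 << 6) = 2363663275

2363663275


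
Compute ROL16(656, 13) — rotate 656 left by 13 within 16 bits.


Rotate 0b1010010000 left by 13 (16-bit) = 0b1010010 = 82

82


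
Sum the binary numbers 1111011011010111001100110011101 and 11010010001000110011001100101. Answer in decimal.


1111011011010111001100110011101 + 11010010001000110011001100101 = 10010101101100000000000000000010 = 2511339522

2511339522


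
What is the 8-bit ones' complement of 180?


180 ^ 255 = 75

75


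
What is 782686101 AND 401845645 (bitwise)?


0b101110101001101101011110010101 & 0b10111111100111010110110001101 = 0b110101000101000010110000101 = 111314309

111314309


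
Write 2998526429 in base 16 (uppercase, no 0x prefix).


2998526429 = B2B9E1DD hex

B2B9E1DD


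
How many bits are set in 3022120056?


0b10110100001000011110010001111000 has 14 set bits

14


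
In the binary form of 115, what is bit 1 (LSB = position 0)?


0b1110011, position 1 = 1

1


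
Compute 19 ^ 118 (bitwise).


0b10011 ^ 0b1110110 = 0b1100101 = 101

101


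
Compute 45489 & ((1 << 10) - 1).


45489 & 1023 = 433

433


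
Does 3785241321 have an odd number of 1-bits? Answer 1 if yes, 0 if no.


0b11100001100111100011001011101001 has 17 ones => parity 1

1


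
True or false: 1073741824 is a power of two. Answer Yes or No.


0b1000000000000000000000000000000. Only one bit set => Yes

Yes


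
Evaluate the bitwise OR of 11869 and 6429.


0b10111001011101 | 0b1100100011101 = 0b11111101011101 = 16221

16221


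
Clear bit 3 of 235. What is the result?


235 & ~(1 << 3) = 227

227


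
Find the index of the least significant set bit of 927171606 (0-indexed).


0b110111010000111000010000010110. Lowest set bit at position 1

1


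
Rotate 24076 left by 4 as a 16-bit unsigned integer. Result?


Rotate 0b101111000001100 left by 4 (16-bit) = 0b1110000011000101 = 57541

57541


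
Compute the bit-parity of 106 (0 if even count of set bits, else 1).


0b1101010 has 4 ones => parity 0

0


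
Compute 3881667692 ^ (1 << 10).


3881667692 ^ (1 << 10) = 3881667692 ^ 1024 = 3881666668

3881666668


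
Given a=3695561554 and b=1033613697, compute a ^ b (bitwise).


3695561554 ^ 1033613697 = 3789454035

3789454035


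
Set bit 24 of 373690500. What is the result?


373690500 | (1 << 24) = 373690500 | 16777216 = 390467716

390467716


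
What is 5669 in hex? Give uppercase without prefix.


5669 = 1625 hex

1625


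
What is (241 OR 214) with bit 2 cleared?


Step 1: 241 | 214 = 247
Step 2: 247 & ~(1 << 2) = 243

243


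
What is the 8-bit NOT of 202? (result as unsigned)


~0b11001010 = 0b110101 = 53 (8-bit unsigned)

53


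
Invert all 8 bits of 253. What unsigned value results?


253 ^ 255 = 2

2


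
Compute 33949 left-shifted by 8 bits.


0b1000010010011101 << 8 = 0b100001001001110100000000 = 8690944

8690944


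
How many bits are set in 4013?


0b111110101101 has 9 set bits

9


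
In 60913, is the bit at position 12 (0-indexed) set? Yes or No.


0b1110110111110001, bit 12 = 0. No

No


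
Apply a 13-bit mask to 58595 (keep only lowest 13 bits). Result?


58595 & 8191 = 1251

1251


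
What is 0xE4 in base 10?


E4 hex = 228 decimal

228


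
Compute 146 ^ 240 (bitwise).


0b10010010 ^ 0b11110000 = 0b1100010 = 98

98


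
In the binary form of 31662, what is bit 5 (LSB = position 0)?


0b111101110101110, position 5 = 1

1


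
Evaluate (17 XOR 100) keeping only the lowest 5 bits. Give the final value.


Step 1: 17 ^ 100 = 117
Step 2: 117 & 31 = 21

21


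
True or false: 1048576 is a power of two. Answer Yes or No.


0b100000000000000000000. Only one bit set => Yes

Yes


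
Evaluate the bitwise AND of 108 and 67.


0b1101100 & 0b1000011 = 0b1000000 = 64

64


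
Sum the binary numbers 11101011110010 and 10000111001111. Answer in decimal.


11101011110010 + 10000111001111 = 101110011000001 = 23745

23745


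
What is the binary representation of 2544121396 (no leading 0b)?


2544121396 = 10010111101001000011011000110100 in binary

10010111101001000011011000110100


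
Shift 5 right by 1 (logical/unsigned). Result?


0b101 >> 1 = 0b10 = 2

2


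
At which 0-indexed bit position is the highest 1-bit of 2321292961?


0b10001010010111000001111010100001. Highest set bit at position 31

31


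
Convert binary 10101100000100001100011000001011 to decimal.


10101100000100001100011000001011 in decimal = 2886780427

2886780427


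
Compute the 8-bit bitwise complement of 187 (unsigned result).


~0b10111011 = 0b1000100 = 68 (8-bit unsigned)

68


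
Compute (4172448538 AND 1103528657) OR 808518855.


Step 1: 4172448538 & 1103528657 = 1082294800
Step 2: 1082294800 | 808518855 = 1890813655

1890813655


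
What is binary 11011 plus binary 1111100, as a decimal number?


11011 + 1111100 = 10010111 = 151

151


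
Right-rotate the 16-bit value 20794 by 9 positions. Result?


Rotate 0b101000100111010 right by 9 (16-bit) = 0b1001110100101000 = 40232

40232


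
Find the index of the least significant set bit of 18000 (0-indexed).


0b100011001010000. Lowest set bit at position 4

4


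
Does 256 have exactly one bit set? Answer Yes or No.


0b100000000. Only one bit set => Yes

Yes


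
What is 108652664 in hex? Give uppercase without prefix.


108652664 = 679E878 hex

679E878


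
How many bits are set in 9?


0b1001 has 2 set bits

2


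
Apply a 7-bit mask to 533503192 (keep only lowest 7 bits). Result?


533503192 & 127 = 88

88


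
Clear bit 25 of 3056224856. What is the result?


3056224856 & ~(1 << 25) = 3022670424

3022670424


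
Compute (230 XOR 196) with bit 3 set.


Step 1: 230 ^ 196 = 34
Step 2: 34 | (1 << 3) = 34 | 8 = 42

42


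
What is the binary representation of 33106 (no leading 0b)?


33106 = 1000000101010010 in binary

1000000101010010


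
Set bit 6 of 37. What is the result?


37 | (1 << 6) = 37 | 64 = 101

101


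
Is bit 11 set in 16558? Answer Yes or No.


0b100000010101110, bit 11 = 0. No

No


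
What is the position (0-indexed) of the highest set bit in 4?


0b100. Highest set bit at position 2

2


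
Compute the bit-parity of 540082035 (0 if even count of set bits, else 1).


0b100000001100001111111101110011 has 16 ones => parity 0

0


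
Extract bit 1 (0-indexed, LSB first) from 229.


0b11100101, position 1 = 0

0


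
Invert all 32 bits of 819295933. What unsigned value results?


819295933 ^ 4294967295 = 3475671362

3475671362


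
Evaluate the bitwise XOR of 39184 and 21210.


0b1001100100010000 ^ 0b101001011011010 = 0b1100101111001010 = 52170

52170


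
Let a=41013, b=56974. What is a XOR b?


41013 ^ 56974 = 32443

32443


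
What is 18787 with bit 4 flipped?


18787 ^ (1 << 4) = 18787 ^ 16 = 18803

18803


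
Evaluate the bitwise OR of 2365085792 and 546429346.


0b10001100111110000101100001100000 | 0b100000100100011101100110100010 = 0b10101100111110011101100111100010 = 2902055394

2902055394


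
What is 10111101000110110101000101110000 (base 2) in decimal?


10111101000110110101000101110000 in decimal = 3172684144

3172684144


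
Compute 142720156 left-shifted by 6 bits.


0b1000100000011011110010011100 << 6 = 0b1000100000011011110010011100000000 = 9134089984

9134089984


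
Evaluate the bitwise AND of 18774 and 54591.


0b100100101010110 & 0b1101010100111111 = 0b100000100010110 = 16662

16662


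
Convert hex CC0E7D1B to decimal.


CC0E7D1B hex = 3423501595 decimal

3423501595


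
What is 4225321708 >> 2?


0b11111011110110010100101011101100 >> 2 = 0b111110111101100101001010111011 = 1056330427

1056330427


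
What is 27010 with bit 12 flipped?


27010 ^ (1 << 12) = 27010 ^ 4096 = 31106

31106


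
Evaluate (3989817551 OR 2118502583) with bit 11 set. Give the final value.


Step 1: 3989817551 | 2118502583 = 4291807487
Step 2: 4291807487 | (1 << 11) = 4291807487 | 2048 = 4291807487

4291807487


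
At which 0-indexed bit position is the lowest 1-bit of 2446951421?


0b10010001110110011000001111111101. Lowest set bit at position 0

0


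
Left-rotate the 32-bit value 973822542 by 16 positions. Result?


Rotate 0b111010000010110101101001001110 left by 16 (32-bit) = 0b1011010010011100011101000001011 = 1515076107

1515076107


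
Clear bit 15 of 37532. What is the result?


37532 & ~(1 << 15) = 4764

4764


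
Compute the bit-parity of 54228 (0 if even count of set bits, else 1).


0b1101001111010100 has 9 ones => parity 1

1


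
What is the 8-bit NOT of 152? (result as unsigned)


~0b10011000 = 0b1100111 = 103 (8-bit unsigned)

103


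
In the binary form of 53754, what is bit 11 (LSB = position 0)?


0b1101000111111010, position 11 = 0

0


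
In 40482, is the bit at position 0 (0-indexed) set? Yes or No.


0b1001111000100010, bit 0 = 0. No

No


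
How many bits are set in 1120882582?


0b1000010110011110100111110010110 has 17 set bits

17


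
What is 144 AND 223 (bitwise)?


0b10010000 & 0b11011111 = 0b10010000 = 144

144


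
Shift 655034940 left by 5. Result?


0b100111000010110000101000111100 << 5 = 0b10011100001011000010100011110000000 = 20961118080

20961118080


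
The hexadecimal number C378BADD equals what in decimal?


C378BADD hex = 3279469277 decimal

3279469277


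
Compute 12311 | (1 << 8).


12311 | (1 << 8) = 12311 | 256 = 12567

12567


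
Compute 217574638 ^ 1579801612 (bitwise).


0b1100111101111110110011101110 ^ 0b1011110001010011101110000001100 = 0b1010010110111100011000011100010 = 1390293218

1390293218


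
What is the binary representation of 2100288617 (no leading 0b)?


2100288617 = 1111101001011111101110001101001 in binary

1111101001011111101110001101001


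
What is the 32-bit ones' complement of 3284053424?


3284053424 ^ 4294967295 = 1010913871

1010913871


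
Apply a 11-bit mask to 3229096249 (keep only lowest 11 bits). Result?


3229096249 & 2047 = 313

313


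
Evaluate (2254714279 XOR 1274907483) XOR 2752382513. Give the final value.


Step 1: 2254714279 ^ 1274907483 = 3449405180
Step 2: 3449405180 ^ 2752382513 = 1771550925

1771550925


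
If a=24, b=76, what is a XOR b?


24 ^ 76 = 84

84


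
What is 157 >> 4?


0b10011101 >> 4 = 0b1001 = 9

9


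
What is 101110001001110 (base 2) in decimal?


101110001001110 in decimal = 23630

23630


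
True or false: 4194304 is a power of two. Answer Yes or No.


0b10000000000000000000000. Only one bit set => Yes

Yes


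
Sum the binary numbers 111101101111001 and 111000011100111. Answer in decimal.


111101101111001 + 111000011100111 = 1110110001100000 = 60512

60512


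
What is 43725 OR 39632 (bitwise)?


0b1010101011001101 | 0b1001101011010000 = 0b1011101011011101 = 47837

47837


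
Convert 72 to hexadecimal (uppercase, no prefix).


72 = 48 hex

48


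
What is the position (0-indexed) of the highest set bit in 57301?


0b1101111111010101. Highest set bit at position 15

15


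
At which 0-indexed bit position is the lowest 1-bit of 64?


0b1000000. Lowest set bit at position 6

6


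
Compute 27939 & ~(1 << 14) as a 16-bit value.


27939 & ~(1 << 14) = 11555

11555


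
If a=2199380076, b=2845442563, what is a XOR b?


2199380076 ^ 2845442563 = 713941615

713941615


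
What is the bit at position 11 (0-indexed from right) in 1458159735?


0b1010110111010011100000001110111, position 11 = 0

0


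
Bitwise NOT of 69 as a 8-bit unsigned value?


~0b1000101 = 0b10111010 = 186 (8-bit unsigned)

186


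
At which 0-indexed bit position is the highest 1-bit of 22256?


0b101011011110000. Highest set bit at position 14

14


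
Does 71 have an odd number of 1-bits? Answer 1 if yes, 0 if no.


0b1000111 has 4 ones => parity 0

0


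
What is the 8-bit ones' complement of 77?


77 ^ 255 = 178

178


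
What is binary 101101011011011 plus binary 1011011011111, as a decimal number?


101101011011011 + 1011011011111 = 111000110111010 = 29114

29114


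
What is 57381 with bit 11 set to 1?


57381 | (1 << 11) = 57381 | 2048 = 59429

59429


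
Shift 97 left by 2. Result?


0b1100001 << 2 = 0b110000100 = 388

388


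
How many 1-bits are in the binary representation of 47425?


0b1011100101000001 has 7 set bits

7


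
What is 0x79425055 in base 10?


79425055 hex = 2034389077 decimal

2034389077


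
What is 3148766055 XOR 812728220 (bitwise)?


0b10111011101011100101101101100111 ^ 0b110000011100010011111110011100 = 0b10001011110111110110010011111011 = 2346673403

2346673403


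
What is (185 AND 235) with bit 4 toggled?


Step 1: 185 & 235 = 169
Step 2: 169 ^ (1 << 4) = 169 ^ 16 = 185

185


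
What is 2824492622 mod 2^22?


2824492622 & 4194303 = 1726030

1726030


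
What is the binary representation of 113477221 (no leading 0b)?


113477221 = 110110000111000011001100101 in binary

110110000111000011001100101


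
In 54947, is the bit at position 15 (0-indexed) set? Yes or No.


0b1101011010100011, bit 15 = 1. Yes

Yes


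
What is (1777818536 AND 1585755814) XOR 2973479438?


Step 1: 1777818536 & 1585755814 = 1216615072
Step 2: 1216615072 ^ 2973479438 = 4190085294

4190085294


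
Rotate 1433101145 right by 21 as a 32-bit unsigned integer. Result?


Rotate 0b1010101011010110110001101011001 right by 21 (32-bit) = 0b1011011000110101100101010101011 = 1528482475

1528482475


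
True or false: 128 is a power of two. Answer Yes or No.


0b10000000. Only one bit set => Yes

Yes


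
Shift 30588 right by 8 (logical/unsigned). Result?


0b111011101111100 >> 8 = 0b1110111 = 119

119


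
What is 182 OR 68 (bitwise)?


0b10110110 | 0b1000100 = 0b11110110 = 246

246


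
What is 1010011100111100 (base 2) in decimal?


1010011100111100 in decimal = 42812

42812


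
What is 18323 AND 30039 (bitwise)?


0b100011110010011 & 0b111010101010111 = 0b100010100010011 = 17683

17683


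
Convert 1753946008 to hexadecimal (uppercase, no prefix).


1753946008 = 688B1798 hex

688B1798


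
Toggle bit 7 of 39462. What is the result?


39462 ^ (1 << 7) = 39462 ^ 128 = 39590

39590


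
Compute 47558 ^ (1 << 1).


47558 ^ (1 << 1) = 47558 ^ 2 = 47556

47556


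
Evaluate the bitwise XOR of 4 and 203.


0b100 ^ 0b11001011 = 0b11001111 = 207

207


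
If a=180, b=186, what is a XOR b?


180 ^ 186 = 14

14


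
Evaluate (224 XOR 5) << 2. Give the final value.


Step 1: 224 ^ 5 = 229
Step 2: 229 << 2 = 916

916


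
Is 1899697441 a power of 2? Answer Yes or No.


0b1110001001110110001010100100001. Multiple bits set => No

No


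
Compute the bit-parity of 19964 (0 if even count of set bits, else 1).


0b100110111111100 has 10 ones => parity 0

0


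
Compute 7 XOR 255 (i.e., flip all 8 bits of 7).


7 ^ 255 = 248

248


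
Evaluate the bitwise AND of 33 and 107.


0b100001 & 0b1101011 = 0b100001 = 33

33


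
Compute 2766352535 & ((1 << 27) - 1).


2766352535 & 134217727 = 81997975

81997975


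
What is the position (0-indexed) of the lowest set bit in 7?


0b111. Lowest set bit at position 0

0


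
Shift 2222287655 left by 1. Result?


0b10000100011101010110101100100111 << 1 = 0b100001000111010101101011001001110 = 4444575310

4444575310


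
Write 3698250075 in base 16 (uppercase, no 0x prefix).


3698250075 = DC6ED15B hex

DC6ED15B


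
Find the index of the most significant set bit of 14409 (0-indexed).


0b11100001001001. Highest set bit at position 13

13


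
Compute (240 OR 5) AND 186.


Step 1: 240 | 5 = 245
Step 2: 245 & 186 = 176

176


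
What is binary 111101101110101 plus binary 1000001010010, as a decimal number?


111101101110101 + 1000001010010 = 1000101111000111 = 35783

35783


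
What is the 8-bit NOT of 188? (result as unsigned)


~0b10111100 = 0b1000011 = 67 (8-bit unsigned)

67


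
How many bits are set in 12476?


0b11000010111100 has 7 set bits

7


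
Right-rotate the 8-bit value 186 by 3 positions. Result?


Rotate 0b10111010 right by 3 (8-bit) = 0b1010111 = 87

87


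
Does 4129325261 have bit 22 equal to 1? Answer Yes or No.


0b11110110001000001000000011001101, bit 22 = 0. No

No


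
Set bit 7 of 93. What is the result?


93 | (1 << 7) = 93 | 128 = 221

221


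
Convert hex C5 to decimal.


C5 hex = 197 decimal

197


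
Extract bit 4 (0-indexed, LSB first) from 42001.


0b1010010000010001, position 4 = 1

1


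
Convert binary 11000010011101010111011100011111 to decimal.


11000010011101010111011100011111 in decimal = 3262478111

3262478111


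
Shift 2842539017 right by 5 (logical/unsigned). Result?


0b10101001011011011011010000001001 >> 5 = 0b101010010110110110110100000 = 88829344

88829344


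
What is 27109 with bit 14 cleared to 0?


27109 & ~(1 << 14) = 10725

10725


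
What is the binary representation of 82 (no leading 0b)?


82 = 1010010 in binary

1010010


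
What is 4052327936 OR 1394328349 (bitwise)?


0b11110001100010011001111000000000 | 0b1010011000110111100001100011101 = 0b11110011100110111101111100011101 = 4087078685

4087078685


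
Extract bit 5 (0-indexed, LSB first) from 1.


0b1, position 5 = 0

0


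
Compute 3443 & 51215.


0b110101110011 & 0b1100100000001111 = 0b100000000011 = 2051

2051


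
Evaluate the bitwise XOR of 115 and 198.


0b1110011 ^ 0b11000110 = 0b10110101 = 181

181


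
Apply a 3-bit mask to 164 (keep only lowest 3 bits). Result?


164 & 7 = 4

4


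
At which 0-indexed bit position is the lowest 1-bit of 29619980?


0b1110000111111011100001100. Lowest set bit at position 2

2


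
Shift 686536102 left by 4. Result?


0b101000111010111011010110100110 << 4 = 0b1010001110101110110101101001100000 = 10984577632

10984577632


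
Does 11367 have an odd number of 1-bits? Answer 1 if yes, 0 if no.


0b10110001100111 has 8 ones => parity 0

0


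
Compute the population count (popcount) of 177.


0b10110001 has 4 set bits

4


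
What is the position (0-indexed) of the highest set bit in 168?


0b10101000. Highest set bit at position 7

7


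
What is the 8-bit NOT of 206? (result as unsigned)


~0b11001110 = 0b110001 = 49 (8-bit unsigned)

49


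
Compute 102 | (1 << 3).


102 | (1 << 3) = 102 | 8 = 110

110


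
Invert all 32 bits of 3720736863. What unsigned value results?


3720736863 ^ 4294967295 = 574230432

574230432


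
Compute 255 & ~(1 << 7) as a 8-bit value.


255 & ~(1 << 7) = 127

127


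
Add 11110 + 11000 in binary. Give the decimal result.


11110 + 11000 = 110110 = 54

54


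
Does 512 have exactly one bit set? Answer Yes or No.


0b1000000000. Only one bit set => Yes

Yes


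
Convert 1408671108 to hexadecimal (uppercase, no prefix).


1408671108 = 53F69D84 hex

53F69D84


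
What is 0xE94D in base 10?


E94D hex = 59725 decimal

59725


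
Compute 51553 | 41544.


0b1100100101100001 | 0b1010001001001000 = 0b1110101101101001 = 60265

60265


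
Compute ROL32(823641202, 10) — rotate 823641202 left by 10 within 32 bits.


Rotate 0b110001000101111100010001110010 left by 10 (32-bit) = 0b1011111000100011100100011000100 = 1595001028

1595001028


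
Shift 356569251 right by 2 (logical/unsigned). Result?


0b10101010000001101000010100011 >> 2 = 0b101010100000011010000101000 = 89142312

89142312


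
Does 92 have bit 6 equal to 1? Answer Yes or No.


0b1011100, bit 6 = 1. Yes

Yes


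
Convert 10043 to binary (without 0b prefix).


10043 = 10011100111011 in binary

10011100111011


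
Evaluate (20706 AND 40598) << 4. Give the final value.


Step 1: 20706 & 40598 = 4226
Step 2: 4226 << 4 = 67616

67616


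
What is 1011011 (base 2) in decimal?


1011011 in decimal = 91

91


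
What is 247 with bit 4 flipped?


247 ^ (1 << 4) = 247 ^ 16 = 231

231


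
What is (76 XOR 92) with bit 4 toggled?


Step 1: 76 ^ 92 = 16
Step 2: 16 ^ (1 << 4) = 16 ^ 16 = 0

0


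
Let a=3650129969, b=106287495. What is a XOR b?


3650129969 ^ 106287495 = 3754246582

3754246582


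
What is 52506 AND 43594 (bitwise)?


0b1100110100011010 & 0b1010101001001010 = 0b1000100000001010 = 34826

34826


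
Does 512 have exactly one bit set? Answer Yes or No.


0b1000000000. Only one bit set => Yes

Yes


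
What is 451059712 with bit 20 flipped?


451059712 ^ (1 << 20) = 451059712 ^ 1048576 = 452108288

452108288


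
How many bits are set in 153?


0b10011001 has 4 set bits

4


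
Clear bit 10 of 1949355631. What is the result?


1949355631 & ~(1 << 10) = 1949354607

1949354607


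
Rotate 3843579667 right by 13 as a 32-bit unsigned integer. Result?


Rotate 0b11100101000110000101111100010011 right by 13 (32-bit) = 0b11111000100111110010100011000010 = 4171180226

4171180226


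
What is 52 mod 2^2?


52 & 3 = 0

0


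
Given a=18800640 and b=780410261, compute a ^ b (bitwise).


18800640 ^ 780410261 = 798686613

798686613


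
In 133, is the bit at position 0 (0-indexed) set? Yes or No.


0b10000101, bit 0 = 1. Yes

Yes


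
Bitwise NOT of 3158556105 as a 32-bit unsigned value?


~0b10111100010000111011110111001001 = 0b1000011101111000100001000110110 = 1136411190 (32-bit unsigned)

1136411190


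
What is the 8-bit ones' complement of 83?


83 ^ 255 = 172

172


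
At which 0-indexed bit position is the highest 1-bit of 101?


0b1100101. Highest set bit at position 6

6


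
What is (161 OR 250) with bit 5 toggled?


Step 1: 161 | 250 = 251
Step 2: 251 ^ (1 << 5) = 251 ^ 32 = 219

219


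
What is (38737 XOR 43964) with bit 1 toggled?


Step 1: 38737 ^ 43964 = 15597
Step 2: 15597 ^ (1 << 1) = 15597 ^ 2 = 15599

15599


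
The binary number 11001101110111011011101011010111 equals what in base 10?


11001101110111011011101011010111 in decimal = 3453860567

3453860567


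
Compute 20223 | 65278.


0b100111011111111 | 0b1111111011111110 = 0b1111111011111111 = 65279

65279


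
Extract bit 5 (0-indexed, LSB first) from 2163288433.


0b10000000111100010010100101110001, position 5 = 1

1


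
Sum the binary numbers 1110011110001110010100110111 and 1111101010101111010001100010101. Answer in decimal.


1110011110001110010100110111 + 1111101010101111010001100010101 = 10001011110100001000100001001100 = 2345699404

2345699404


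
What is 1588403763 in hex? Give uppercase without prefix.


1588403763 = 5EAD1E33 hex

5EAD1E33


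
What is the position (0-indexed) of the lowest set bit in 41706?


0b1010001011101010. Lowest set bit at position 1

1


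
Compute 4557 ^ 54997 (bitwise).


0b1000111001101 ^ 0b1101011011010101 = 0b1100011100011000 = 50968

50968


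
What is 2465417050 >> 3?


0b10010010111100110100011101011010 >> 3 = 0b10010010111100110100011101011 = 308177131

308177131


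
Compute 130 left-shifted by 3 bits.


0b10000010 << 3 = 0b10000010000 = 1040

1040


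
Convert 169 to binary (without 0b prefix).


169 = 10101001 in binary

10101001


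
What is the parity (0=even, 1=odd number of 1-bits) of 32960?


0b1000000011000000 has 3 ones => parity 1

1


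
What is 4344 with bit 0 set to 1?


4344 | (1 << 0) = 4344 | 1 = 4345

4345


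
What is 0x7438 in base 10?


7438 hex = 29752 decimal

29752


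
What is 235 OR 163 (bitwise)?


0b11101011 | 0b10100011 = 0b11101011 = 235

235


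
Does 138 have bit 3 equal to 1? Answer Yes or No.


0b10001010, bit 3 = 1. Yes

Yes


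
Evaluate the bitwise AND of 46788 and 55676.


0b1011011011000100 & 0b1101100101111100 = 0b1001000001000100 = 36932

36932


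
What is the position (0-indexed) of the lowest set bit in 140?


0b10001100. Lowest set bit at position 2

2


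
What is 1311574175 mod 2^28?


1311574175 & 268435455 = 237832351

237832351


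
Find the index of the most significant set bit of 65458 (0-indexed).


0b1111111110110010. Highest set bit at position 15

15


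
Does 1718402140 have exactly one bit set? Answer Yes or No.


0b1100110011011001011110001011100. Multiple bits set => No

No


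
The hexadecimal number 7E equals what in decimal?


7E hex = 126 decimal

126


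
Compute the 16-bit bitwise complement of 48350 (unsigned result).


~0b1011110011011110 = 0b100001100100001 = 17185 (16-bit unsigned)

17185


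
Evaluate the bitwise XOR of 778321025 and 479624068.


0b101110011001000011110010000001 ^ 0b11100100101100111101110000100 = 0b110010111100100100011100000101 = 854738693

854738693


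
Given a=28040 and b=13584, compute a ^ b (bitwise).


28040 ^ 13584 = 22680

22680


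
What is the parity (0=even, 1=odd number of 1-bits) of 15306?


0b11101111001010 has 9 ones => parity 1

1


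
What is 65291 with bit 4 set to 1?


65291 | (1 << 4) = 65291 | 16 = 65307

65307


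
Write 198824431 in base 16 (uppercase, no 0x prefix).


198824431 = BD9D1EF hex

BD9D1EF


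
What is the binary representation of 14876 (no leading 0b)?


14876 = 11101000011100 in binary

11101000011100


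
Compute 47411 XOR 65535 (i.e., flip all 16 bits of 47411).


47411 ^ 65535 = 18124

18124


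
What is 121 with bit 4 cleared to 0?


121 & ~(1 << 4) = 105

105


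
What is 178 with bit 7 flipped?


178 ^ (1 << 7) = 178 ^ 128 = 50

50


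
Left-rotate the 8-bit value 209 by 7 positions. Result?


Rotate 0b11010001 left by 7 (8-bit) = 0b11101000 = 232

232


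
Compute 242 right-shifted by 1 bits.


0b11110010 >> 1 = 0b1111001 = 121

121


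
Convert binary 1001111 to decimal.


1001111 in decimal = 79

79


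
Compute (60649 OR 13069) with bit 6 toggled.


Step 1: 60649 | 13069 = 65517
Step 2: 65517 ^ (1 << 6) = 65517 ^ 64 = 65453

65453


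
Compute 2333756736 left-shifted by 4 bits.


0b10001011000110100100110101000000 << 4 = 0b100010110001101001001101010000000000 = 37340107776

37340107776


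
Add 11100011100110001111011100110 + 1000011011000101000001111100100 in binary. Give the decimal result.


11100011100110001111011100110 + 1000011011000101000001111100100 = 1011111110101011010001011001010 = 1607836362

1607836362


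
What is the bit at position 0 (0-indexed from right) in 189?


0b10111101, position 0 = 1

1


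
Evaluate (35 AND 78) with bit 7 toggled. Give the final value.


Step 1: 35 & 78 = 2
Step 2: 2 ^ (1 << 7) = 2 ^ 128 = 130

130


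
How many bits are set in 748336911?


0b101100100110101011011100001111 has 17 set bits

17


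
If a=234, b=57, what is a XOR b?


234 ^ 57 = 211

211


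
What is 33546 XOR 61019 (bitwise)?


0b1000001100001010 ^ 0b1110111001011011 = 0b110110101010001 = 27985

27985


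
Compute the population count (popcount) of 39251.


0b1001100101010011 has 8 set bits

8


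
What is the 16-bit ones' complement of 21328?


21328 ^ 65535 = 44207

44207


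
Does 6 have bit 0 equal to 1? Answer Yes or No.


0b110, bit 0 = 0. No

No


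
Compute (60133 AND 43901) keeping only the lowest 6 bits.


Step 1: 60133 & 43901 = 43621
Step 2: 43621 & 63 = 37

37


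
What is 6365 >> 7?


0b1100011011101 >> 7 = 0b110001 = 49

49


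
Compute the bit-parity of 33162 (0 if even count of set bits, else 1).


0b1000000110001010 has 5 ones => parity 1

1


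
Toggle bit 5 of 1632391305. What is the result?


1632391305 ^ (1 << 5) = 1632391305 ^ 32 = 1632391337

1632391337


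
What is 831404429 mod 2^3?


831404429 & 7 = 5

5


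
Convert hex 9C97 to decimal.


9C97 hex = 40087 decimal

40087


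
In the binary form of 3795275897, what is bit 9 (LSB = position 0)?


0b11100010001101110101000001111001, position 9 = 0

0


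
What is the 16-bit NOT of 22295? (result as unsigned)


~0b101011100010111 = 0b1010100011101000 = 43240 (16-bit unsigned)

43240


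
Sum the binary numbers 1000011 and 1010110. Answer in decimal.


1000011 + 1010110 = 10011001 = 153

153


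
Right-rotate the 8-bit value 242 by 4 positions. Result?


Rotate 0b11110010 right by 4 (8-bit) = 0b101111 = 47

47


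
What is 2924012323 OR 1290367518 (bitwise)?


0b10101110010010001110001100100011 | 0b1001100111010010111001000011110 = 0b11101110111010011111001100111111 = 4008309567

4008309567


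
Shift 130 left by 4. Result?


0b10000010 << 4 = 0b100000100000 = 2080

2080


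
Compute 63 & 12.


0b111111 & 0b1100 = 0b1100 = 12

12


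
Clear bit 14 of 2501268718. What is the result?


2501268718 & ~(1 << 14) = 2501252334

2501252334


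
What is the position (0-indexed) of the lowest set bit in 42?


0b101010. Lowest set bit at position 1

1


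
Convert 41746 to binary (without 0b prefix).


41746 = 1010001100010010 in binary

1010001100010010


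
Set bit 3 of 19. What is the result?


19 | (1 << 3) = 19 | 8 = 27

27


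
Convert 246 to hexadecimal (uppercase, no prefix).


246 = F6 hex

F6


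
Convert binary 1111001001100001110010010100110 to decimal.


1111001001100001110010010100110 in decimal = 2033247398

2033247398


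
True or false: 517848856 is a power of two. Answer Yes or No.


0b11110110111011011111100011000. Multiple bits set => No

No


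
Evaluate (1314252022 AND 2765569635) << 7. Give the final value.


Step 1: 1314252022 & 2765569635 = 72688738
Step 2: 72688738 << 7 = 9304158464

9304158464


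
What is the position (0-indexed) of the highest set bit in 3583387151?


0b11010101100101100010011000001111. Highest set bit at position 31

31


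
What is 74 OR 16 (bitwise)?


0b1001010 | 0b10000 = 0b1011010 = 90

90


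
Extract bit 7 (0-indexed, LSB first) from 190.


0b10111110, position 7 = 1

1


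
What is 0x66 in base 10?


66 hex = 102 decimal

102


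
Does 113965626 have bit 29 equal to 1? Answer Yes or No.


0b110110010101111101000111010, bit 29 = 0. No

No


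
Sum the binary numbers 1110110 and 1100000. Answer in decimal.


1110110 + 1100000 = 11010110 = 214

214


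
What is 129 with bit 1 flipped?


129 ^ (1 << 1) = 129 ^ 2 = 131

131


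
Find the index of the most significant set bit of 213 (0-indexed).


0b11010101. Highest set bit at position 7

7


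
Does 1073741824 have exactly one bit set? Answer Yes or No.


0b1000000000000000000000000000000. Only one bit set => Yes

Yes


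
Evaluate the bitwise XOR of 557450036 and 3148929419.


0b100001001110100000001100110100 ^ 0b10111011101100001101100110001011 = 0b10011010100010101101101010111111 = 2592791231

2592791231


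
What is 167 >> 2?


0b10100111 >> 2 = 0b101001 = 41

41


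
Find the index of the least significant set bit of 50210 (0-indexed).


0b1100010000100010. Lowest set bit at position 1

1


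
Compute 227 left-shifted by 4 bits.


0b11100011 << 4 = 0b111000110000 = 3632

3632


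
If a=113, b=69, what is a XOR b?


113 ^ 69 = 52

52


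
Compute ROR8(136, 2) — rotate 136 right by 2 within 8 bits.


Rotate 0b10001000 right by 2 (8-bit) = 0b100010 = 34

34


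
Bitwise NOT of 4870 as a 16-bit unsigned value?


~0b1001100000110 = 0b1110110011111001 = 60665 (16-bit unsigned)

60665


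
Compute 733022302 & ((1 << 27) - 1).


733022302 & 134217727 = 61933662

61933662


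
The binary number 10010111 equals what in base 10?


10010111 in decimal = 151

151


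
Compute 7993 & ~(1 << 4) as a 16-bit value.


7993 & ~(1 << 4) = 7977

7977


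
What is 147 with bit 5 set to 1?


147 | (1 << 5) = 147 | 32 = 179

179


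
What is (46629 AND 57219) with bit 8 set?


Step 1: 46629 & 57219 = 38401
Step 2: 38401 | (1 << 8) = 38401 | 256 = 38657

38657


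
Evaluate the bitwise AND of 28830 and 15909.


0b111000010011110 & 0b11111000100101 = 0b11000000000100 = 12292

12292


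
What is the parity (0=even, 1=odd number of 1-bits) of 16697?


0b100000100111001 has 6 ones => parity 0

0
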